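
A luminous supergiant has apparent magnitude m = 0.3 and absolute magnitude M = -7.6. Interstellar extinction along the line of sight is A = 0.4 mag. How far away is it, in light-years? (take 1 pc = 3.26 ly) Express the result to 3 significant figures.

d ≈ 1030 ly

m − M = 5 log₁₀(d/10 pc) + A  ⇒  0.3 − (-7.6) − 0.4 = 5 log₁₀(d/10)
7.500 = 5 log₁₀(d/10)
log₁₀ d = (m − M − A)/5 + 1 = 2.5000
d = 10^2.5000 = 316.2 pc
= 1031 ly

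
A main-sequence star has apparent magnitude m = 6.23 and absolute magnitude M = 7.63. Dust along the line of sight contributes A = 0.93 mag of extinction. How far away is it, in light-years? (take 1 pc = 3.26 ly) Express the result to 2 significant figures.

m − M = 5 log₁₀(d/10 pc) + A  ⇒  6.23 − (7.63) − 0.93 = 5 log₁₀(d/10)
-2.330 = 5 log₁₀(d/10)
log₁₀ d = (m − M − A)/5 + 1 = 0.5340
d = 10^0.5340 = 3.420 pc
= 11.15 ly

d ≈ 11 ly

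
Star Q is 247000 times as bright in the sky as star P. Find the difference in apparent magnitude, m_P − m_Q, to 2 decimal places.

m_P − m_Q ≈ 13.48

Pogson: Δm = −2.5 log₁₀(ratio) = −2.5 log₁₀(247000) = −2.5 × 5.3927 = -13.482
Star Q is brighter so has the smaller magnitude: m_P − m_Q is positive.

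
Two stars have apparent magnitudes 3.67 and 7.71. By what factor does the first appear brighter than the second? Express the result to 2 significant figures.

41

Δm = 3.67 − (7.71) = -4.04
Flux ratio = 10^(−0.4 Δm) = 10^(−0.4 × -4.04) = 10^1.616 = 41.30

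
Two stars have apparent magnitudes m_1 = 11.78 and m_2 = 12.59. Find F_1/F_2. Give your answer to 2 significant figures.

Magnitude difference = -0.81
Flux ratio = 10^(−0.4 Δm) = 10^(−0.4 × -0.81) = 10^0.324 = 2.109

F_1/F_2 ≈ 2.1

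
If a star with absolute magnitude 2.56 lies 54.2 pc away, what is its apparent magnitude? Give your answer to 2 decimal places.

m = M + 5 log₁₀ d − 5 = 2.56 + 5·1.7340 − 5 = 6.230

m ≈ 6.23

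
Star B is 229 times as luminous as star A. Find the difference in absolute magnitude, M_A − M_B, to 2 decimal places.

M_A − M_B ≈ 5.90

Pogson: ΔM = −2.5 log₁₀(ratio) = −2.5 log₁₀(229) = −2.5 × 2.3598 = -5.900
Star B is brighter so has the smaller magnitude: M_A − M_B is positive.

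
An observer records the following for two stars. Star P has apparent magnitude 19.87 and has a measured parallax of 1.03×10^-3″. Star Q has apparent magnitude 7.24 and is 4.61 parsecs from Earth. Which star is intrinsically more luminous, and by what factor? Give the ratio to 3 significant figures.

Star Q is more luminous, by a factor of 2.54.

Star P: d = 1/p = 1/1.03×10^-3″ = 970.9 pc
Star P: M = m − 5 log₁₀ d + 5 = 19.87 − 5·2.9872 + 5 = 9.934
Star Q: M = m − 5 log₁₀ d + 5 = 7.24 − 5·0.6637 + 5 = 8.921
ΔM = M_P − M_Q = 9.934 − (8.921) = 1.013; smaller M is more luminous → Star Q.
L ratio = 10^(0.4 |ΔM|) = 10^0.405 = 2.541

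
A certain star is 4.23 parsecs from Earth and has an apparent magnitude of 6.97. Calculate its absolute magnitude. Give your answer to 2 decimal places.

5 log₁₀(d/10 pc) = 5 log₁₀(4.230) − 5 = -1.868
M = m − 5 log₁₀(d/10) = 6.97 + 1.868 = 8.838

M ≈ 8.84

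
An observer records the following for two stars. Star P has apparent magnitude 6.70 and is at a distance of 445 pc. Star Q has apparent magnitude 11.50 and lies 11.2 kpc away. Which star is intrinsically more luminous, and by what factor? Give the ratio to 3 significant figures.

Star P: M = m − 5 log₁₀ d + 5 = 6.70 − 5·2.6484 + 5 = -1.542
Star Q: d = 11.2 kpc = 11200 pc
Star Q: M = m − 5 log₁₀ d + 5 = 11.50 − 5·4.0492 + 5 = -3.746
ΔM = M_P − M_Q = -1.542 − (-3.746) = 2.204; smaller M is more luminous → Star Q.
L ratio = 10^(0.4 |ΔM|) = 10^0.882 = 7.616

Star Q is more luminous, by a factor of 7.62.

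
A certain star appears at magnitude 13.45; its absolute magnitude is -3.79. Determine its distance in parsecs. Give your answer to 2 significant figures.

d ≈ 28000 pc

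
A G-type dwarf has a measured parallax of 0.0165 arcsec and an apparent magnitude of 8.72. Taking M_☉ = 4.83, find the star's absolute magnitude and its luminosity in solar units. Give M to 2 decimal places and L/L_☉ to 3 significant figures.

M ≈ 4.81; L/L_☉ ≈ 1.02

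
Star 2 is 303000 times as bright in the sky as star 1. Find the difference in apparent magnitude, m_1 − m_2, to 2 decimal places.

Pogson: Δm = −2.5 log₁₀(ratio) = −2.5 log₁₀(303000) = −2.5 × 5.4814 = -13.704
Star 2 is brighter so has the smaller magnitude: m_1 − m_2 is positive.

m_1 − m_2 ≈ 13.70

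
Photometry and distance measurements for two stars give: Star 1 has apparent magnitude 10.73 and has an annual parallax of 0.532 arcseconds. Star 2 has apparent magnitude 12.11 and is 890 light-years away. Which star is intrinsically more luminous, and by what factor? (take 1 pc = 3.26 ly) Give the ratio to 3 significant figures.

Star 1: d = 1/p = 1/0.532″ = 1.880 pc
Star 1: M = m − 5 log₁₀ d + 5 = 10.73 − 5·0.2741 + 5 = 14.360
Star 2: d = 890 ly / 3.26 = 273.0 pc
Star 2: M = m − 5 log₁₀ d + 5 = 12.11 − 5·2.4362 + 5 = 4.929
ΔM = M_1 − M_2 = 14.360 − (4.929) = 9.430; smaller M is more luminous → Star 2.
L ratio = 10^(0.4 |ΔM|) = 10^3.772 = 5918

Star 2 is more luminous, by a factor of 5920.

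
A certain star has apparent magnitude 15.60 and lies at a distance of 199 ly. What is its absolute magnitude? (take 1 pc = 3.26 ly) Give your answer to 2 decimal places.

d = 199 ly / 3.26 = 61.04 pc
5 log₁₀(d/10 pc) = 5 log₁₀(61.04) − 5 = 3.928
M = m − 5 log₁₀(d/10) = 15.60 − 3.928 = 11.672

M ≈ 11.67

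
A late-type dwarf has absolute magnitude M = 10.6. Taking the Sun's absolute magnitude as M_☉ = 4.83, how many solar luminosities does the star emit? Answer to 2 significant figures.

M − M_☉ = 10.6 − 4.83 = 5.770
L/L_☉ = 10^(−0.4 (M − M_☉)) = 10^-2.308 = 4.920×10^-3

L/L_☉ ≈ 4.9×10^-3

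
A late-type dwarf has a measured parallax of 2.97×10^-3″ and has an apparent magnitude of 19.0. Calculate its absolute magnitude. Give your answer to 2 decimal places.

d = 1/p = 1/2.97×10^-3″ = 336.7 pc
5 log₁₀(d/10 pc) = 5 log₁₀(336.7) − 5 = 7.636
M = m − 5 log₁₀(d/10) = 19.0 − 7.636 = 11.364

M ≈ 11.36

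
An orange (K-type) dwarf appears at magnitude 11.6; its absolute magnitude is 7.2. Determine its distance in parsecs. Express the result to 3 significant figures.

d ≈ 75.9 pc

Distance modulus: m − M = 11.6 − (7.2) = 4.400
m − M = 5 log₁₀ d − 5
log₁₀ d = (m − M)/5 + 1 = 1.8800
d = 10^1.8800 = 75.86 pc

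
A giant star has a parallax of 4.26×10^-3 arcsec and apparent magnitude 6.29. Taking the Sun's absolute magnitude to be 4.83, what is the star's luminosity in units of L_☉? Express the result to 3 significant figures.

d = 1/p = 1/4.26×10^-3″ = 234.7 pc
M = m − 5 log₁₀ d + 5 = 6.29 − 5·2.3706 + 5 = -0.563
M − M_☉ = -0.563 − 4.83 = -5.393
L/L_☉ = 10^(−0.4 × -5.393) = 143.6

L/L_☉ ≈ 144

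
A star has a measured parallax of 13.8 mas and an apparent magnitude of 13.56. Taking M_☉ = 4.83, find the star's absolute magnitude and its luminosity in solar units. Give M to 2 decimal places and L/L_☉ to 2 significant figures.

M ≈ 9.26; L/L_☉ ≈ 0.017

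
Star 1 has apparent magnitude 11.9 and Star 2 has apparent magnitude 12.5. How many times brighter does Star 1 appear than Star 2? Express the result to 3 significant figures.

1.74

Magnitude difference = -0.6
Flux ratio = 10^(−0.4 Δm) = 10^(−0.4 × -0.6) = 10^0.240 = 1.738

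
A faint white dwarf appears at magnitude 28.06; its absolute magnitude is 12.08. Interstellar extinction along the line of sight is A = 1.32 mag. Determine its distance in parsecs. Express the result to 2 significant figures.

m − M = 5 log₁₀(d/10 pc) + A  ⇒  28.06 − (12.08) − 1.32 = 5 log₁₀(d/10)
14.660 = 5 log₁₀(d/10)
log₁₀ d = (m − M − A)/5 + 1 = 3.9320
d = 10^3.9320 = 8551 pc

d ≈ 8600 pc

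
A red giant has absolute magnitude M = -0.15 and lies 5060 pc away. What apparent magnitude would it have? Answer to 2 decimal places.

m = M + 5 log₁₀ d − 5 = -0.15 + 5·3.7042 − 5 = 13.371

m ≈ 13.37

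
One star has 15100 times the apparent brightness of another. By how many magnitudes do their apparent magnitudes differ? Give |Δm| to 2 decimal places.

Pogson: Δm = −2.5 log₁₀(ratio) = −2.5 log₁₀(15100) = −2.5 × 4.1790 = -10.447

|Δm| ≈ 10.45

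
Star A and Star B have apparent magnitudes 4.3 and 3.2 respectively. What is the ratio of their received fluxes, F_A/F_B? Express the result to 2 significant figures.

Magnitude difference = 1.1
Flux ratio = 10^(−0.4 Δm) = 10^(−0.4 × 1.1) = 10^-0.440 = 0.3631

F_A/F_B ≈ 0.36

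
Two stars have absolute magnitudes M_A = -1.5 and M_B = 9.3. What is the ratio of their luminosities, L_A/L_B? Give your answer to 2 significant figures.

L_A/L_B ≈ 21000

ΔM = M_A − M_B = -10.8
L_A/L_B = 10^(−0.4 ΔM) = 10^4.320 = 20890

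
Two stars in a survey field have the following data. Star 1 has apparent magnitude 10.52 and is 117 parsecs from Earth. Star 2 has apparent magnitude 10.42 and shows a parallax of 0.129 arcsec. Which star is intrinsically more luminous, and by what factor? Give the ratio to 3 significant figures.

Star 1 is more luminous, by a factor of 208.

Star 1: M = m − 5 log₁₀ d + 5 = 10.52 − 5·2.0682 + 5 = 5.179
Star 2: d = 1/p = 1/0.129″ = 7.752 pc
Star 2: M = m − 5 log₁₀ d + 5 = 10.42 − 5·0.8894 + 5 = 10.973
ΔM = M_1 − M_2 = 5.179 − (10.973) = -5.794; smaller M is more luminous → Star 1.
L ratio = 10^(0.4 |ΔM|) = 10^2.318 = 207.8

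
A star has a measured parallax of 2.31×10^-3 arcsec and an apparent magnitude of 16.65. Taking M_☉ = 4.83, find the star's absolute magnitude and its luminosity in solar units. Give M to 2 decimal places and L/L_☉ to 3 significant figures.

M ≈ 8.47; L/L_☉ ≈ 0.0351

d = 1/p = 1/2.31×10^-3″ = 432.9 pc
M = m − 5 log₁₀ d + 5 = 16.65 − 5·2.6364 + 5 = 8.468
M − M_☉ = 8.468 − 4.83 = 3.638
L/L_☉ = 10^(−0.4 × 3.638) = 0.03506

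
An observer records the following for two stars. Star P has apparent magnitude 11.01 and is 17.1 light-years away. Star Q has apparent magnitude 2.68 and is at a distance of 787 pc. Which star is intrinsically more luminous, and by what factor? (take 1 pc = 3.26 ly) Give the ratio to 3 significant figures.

Star P: d = 17.1 ly / 3.26 = 5.245 pc
Star P: M = m − 5 log₁₀ d + 5 = 11.01 − 5·0.7198 + 5 = 12.411
Star Q: M = m − 5 log₁₀ d + 5 = 2.68 − 5·2.8960 + 5 = -6.800
ΔM = M_P − M_Q = 12.411 − (-6.800) = 19.211; smaller M is more luminous → Star Q.
L ratio = 10^(0.4 |ΔM|) = 10^7.684 = 4.835×10^7

Star Q is more luminous, by a factor of 4.83×10^7.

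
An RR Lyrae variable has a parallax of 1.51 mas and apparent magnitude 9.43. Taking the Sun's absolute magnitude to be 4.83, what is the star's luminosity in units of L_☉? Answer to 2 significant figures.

d = 1/p = 1000/1.51 mas = 662.3 pc
M = m − 5 log₁₀ d + 5 = 9.43 − 5·2.8210 + 5 = 0.325
M − M_☉ = 0.325 − 4.83 = -4.505
L/L_☉ = 10^(−0.4 × -4.505) = 63.39

L/L_☉ ≈ 63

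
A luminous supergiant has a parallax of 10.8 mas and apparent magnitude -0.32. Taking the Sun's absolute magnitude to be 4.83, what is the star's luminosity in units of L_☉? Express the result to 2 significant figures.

d = 1/p = 1000/10.8 mas = 92.59 pc
M = m − 5 log₁₀ d + 5 = -0.32 − 5·1.9666 + 5 = -5.153
M − M_☉ = -5.153 − 4.83 = -9.983
L/L_☉ = 10^(−0.4 × -9.983) = 9844

L/L_☉ ≈ 9800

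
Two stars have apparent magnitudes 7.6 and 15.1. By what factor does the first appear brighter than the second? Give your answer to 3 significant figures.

1000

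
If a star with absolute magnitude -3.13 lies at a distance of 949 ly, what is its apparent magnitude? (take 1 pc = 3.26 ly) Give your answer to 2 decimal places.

m ≈ 4.19

d = 949 ly / 3.26 = 291.1 pc
m = M + 5 log₁₀ d − 5 = -3.13 + 5·2.4640 − 5 = 4.190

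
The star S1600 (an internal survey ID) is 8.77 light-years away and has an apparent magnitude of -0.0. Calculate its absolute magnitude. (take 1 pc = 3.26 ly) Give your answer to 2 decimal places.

M ≈ 2.85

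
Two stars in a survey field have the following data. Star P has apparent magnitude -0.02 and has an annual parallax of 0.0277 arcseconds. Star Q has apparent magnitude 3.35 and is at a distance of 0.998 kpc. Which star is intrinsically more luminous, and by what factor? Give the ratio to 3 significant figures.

Star Q is more luminous, by a factor of 34.3.

Star P: d = 1/p = 1/0.0277″ = 36.10 pc
Star P: M = m − 5 log₁₀ d + 5 = -0.02 − 5·1.5575 + 5 = -2.808
Star Q: d = 0.998 kpc = 998.0 pc
Star Q: M = m − 5 log₁₀ d + 5 = 3.35 − 5·2.9991 + 5 = -6.646
ΔM = M_P − M_Q = -2.808 − (-6.646) = 3.838; smaller M is more luminous → Star Q.
L ratio = 10^(0.4 |ΔM|) = 10^1.535 = 34.29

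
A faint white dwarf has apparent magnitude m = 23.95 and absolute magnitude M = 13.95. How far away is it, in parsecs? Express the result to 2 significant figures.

Distance modulus: m − M = 23.95 − (13.95) = 10.000
m − M = 5 log₁₀ d − 5
log₁₀ d = (m − M)/5 + 1 = 3.0000
d = 10^3.0000 = 1000 pc

d ≈ 1000 pc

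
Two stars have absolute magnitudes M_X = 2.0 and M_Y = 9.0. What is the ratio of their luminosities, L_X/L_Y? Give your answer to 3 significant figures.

L_X/L_Y ≈ 631

ΔM = M_X − M_Y = -7.0
L_X/L_Y = 10^(−0.4 ΔM) = 10^2.800 = 631.0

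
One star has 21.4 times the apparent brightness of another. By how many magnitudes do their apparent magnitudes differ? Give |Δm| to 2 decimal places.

|Δm| ≈ 3.33

Pogson: Δm = −2.5 log₁₀(ratio) = −2.5 log₁₀(21.4) = −2.5 × 1.3304 = -3.326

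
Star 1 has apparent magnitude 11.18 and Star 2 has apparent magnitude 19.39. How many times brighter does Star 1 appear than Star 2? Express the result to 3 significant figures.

1920

Δm = 11.18 − (19.39) = -8.21
Flux ratio = 10^(−0.4 Δm) = 10^(−0.4 × -8.21) = 10^3.284 = 1923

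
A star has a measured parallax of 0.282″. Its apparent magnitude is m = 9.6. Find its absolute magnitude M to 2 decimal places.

M ≈ 11.85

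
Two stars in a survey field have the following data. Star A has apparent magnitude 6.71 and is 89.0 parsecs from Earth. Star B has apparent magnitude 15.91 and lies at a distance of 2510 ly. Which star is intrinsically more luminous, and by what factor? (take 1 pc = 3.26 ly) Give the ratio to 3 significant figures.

Star A is more luminous, by a factor of 64.0.

Star A: M = m − 5 log₁₀ d + 5 = 6.71 − 5·1.9494 + 5 = 1.963
Star B: d = 2510 ly / 3.26 = 769.9 pc
Star B: M = m − 5 log₁₀ d + 5 = 15.91 − 5·2.8865 + 5 = 6.478
ΔM = M_A − M_B = 1.963 − (6.478) = -4.515; smaller M is more luminous → Star A.
L ratio = 10^(0.4 |ΔM|) = 10^1.806 = 63.95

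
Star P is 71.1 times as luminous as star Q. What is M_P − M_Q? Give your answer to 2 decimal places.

M_P − M_Q ≈ -4.63

Pogson: ΔM = −2.5 log₁₀(ratio) = −2.5 log₁₀(71.1) = −2.5 × 1.8519 = -4.630
Star P is brighter, so it has the smaller magnitude: the difference is negative.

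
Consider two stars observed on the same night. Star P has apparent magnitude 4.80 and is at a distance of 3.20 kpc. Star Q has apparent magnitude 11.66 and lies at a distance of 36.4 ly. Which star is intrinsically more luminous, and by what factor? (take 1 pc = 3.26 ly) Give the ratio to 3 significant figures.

Star P is more luminous, by a factor of 4.56×10^7.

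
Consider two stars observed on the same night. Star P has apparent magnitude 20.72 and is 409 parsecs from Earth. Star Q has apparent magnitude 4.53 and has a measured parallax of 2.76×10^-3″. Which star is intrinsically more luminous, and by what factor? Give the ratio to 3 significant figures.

Star Q is more luminous, by a factor of 2.35×10^6.

Star P: M = m − 5 log₁₀ d + 5 = 20.72 − 5·2.6117 + 5 = 12.661
Star Q: d = 1/p = 1/2.76×10^-3″ = 362.3 pc
Star Q: M = m − 5 log₁₀ d + 5 = 4.53 − 5·2.5591 + 5 = -3.265
ΔM = M_P − M_Q = 12.661 − (-3.265) = 15.927; smaller M is more luminous → Star Q.
L ratio = 10^(0.4 |ΔM|) = 10^6.371 = 2.348×10^6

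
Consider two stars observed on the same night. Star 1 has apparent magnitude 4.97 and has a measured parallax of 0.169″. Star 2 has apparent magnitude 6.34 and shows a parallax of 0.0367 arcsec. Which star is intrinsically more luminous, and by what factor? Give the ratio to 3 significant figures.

Star 1: d = 1/p = 1/0.169″ = 5.917 pc
Star 1: M = m − 5 log₁₀ d + 5 = 4.97 − 5·0.7721 + 5 = 6.109
Star 2: d = 1/p = 1/0.0367″ = 27.25 pc
Star 2: M = m − 5 log₁₀ d + 5 = 6.34 − 5·1.4353 + 5 = 4.163
ΔM = M_1 − M_2 = 6.109 − (4.163) = 1.946; smaller M is more luminous → Star 2.
L ratio = 10^(0.4 |ΔM|) = 10^0.778 = 6.004

Star 2 is more luminous, by a factor of 6.00.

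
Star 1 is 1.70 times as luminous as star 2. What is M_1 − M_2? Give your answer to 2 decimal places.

M_1 − M_2 ≈ -0.58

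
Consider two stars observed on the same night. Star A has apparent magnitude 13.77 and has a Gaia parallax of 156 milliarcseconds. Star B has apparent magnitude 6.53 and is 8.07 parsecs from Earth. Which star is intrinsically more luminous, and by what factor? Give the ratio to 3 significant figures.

Star B is more luminous, by a factor of 1250.

Star A: p = 156 mas = 0.156″ → d = 1/p = 6.410 pc
Star A: M = m − 5 log₁₀ d + 5 = 13.77 − 5·0.8069 + 5 = 14.736
Star B: M = m − 5 log₁₀ d + 5 = 6.53 − 5·0.9069 + 5 = 6.996
ΔM = M_A − M_B = 14.736 − (6.996) = 7.740; smaller M is more luminous → Star B.
L ratio = 10^(0.4 |ΔM|) = 10^3.096 = 1247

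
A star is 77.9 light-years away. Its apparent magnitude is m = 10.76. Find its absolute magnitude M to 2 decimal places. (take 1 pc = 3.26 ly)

d = 77.9 ly / 3.26 = 23.90 pc
5 log₁₀(d/10 pc) = 5 log₁₀(23.90) − 5 = 1.892
M = m − 5 log₁₀(d/10) = 10.76 − 1.892 = 8.868

M ≈ 8.87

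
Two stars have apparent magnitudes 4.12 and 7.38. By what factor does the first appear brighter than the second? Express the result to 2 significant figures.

20

Δm = 4.12 − (7.38) = -3.26
Flux ratio = 10^(−0.4 Δm) = 10^(−0.4 × -3.26) = 10^1.304 = 20.14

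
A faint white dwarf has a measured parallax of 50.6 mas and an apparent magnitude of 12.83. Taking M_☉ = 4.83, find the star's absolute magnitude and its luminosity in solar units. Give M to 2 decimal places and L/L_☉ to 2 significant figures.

M ≈ 11.35; L/L_☉ ≈ 2.5×10^-3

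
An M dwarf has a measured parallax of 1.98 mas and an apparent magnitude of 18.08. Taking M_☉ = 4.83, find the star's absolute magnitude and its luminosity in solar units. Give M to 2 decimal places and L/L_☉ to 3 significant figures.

M ≈ 9.56; L/L_☉ ≈ 0.0128

d = 1/p = 1000/1.98 mas = 505.1 pc
M = m − 5 log₁₀ d + 5 = 18.08 − 5·2.7033 + 5 = 9.563
M − M_☉ = 9.563 − 4.83 = 4.733
L/L_☉ = 10^(−0.4 × 4.733) = 0.01278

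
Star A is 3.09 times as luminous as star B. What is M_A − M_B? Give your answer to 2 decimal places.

M_A − M_B ≈ -1.22

Pogson: ΔM = −2.5 log₁₀(ratio) = −2.5 log₁₀(3.09) = −2.5 × 0.4900 = -1.225
Star A is brighter, so it has the smaller magnitude: the difference is negative.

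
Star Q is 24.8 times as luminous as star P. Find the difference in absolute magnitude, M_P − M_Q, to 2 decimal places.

Pogson: ΔM = −2.5 log₁₀(ratio) = −2.5 log₁₀(24.8) = −2.5 × 1.3945 = -3.486
Star Q is brighter so has the smaller magnitude: M_P − M_Q is positive.

M_P − M_Q ≈ 3.49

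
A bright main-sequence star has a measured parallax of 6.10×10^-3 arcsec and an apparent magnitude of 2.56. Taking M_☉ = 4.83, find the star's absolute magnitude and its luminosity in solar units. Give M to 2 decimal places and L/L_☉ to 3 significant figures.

d = 1/p = 1/6.10×10^-3″ = 163.9 pc
M = m − 5 log₁₀ d + 5 = 2.56 − 5·2.2147 + 5 = -3.513
M − M_☉ = -3.513 − 4.83 = -8.343
L/L_☉ = 10^(−0.4 × -8.343) = 2174

M ≈ -3.51; L/L_☉ ≈ 2170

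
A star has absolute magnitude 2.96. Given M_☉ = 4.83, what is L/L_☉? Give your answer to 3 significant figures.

L/L_☉ ≈ 5.60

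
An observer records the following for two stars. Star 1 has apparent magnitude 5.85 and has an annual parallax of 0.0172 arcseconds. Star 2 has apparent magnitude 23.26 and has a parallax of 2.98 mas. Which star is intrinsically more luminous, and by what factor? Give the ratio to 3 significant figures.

Star 1 is more luminous, by a factor of 276000.

Star 1: d = 1/p = 1/0.0172″ = 58.14 pc
Star 1: M = m − 5 log₁₀ d + 5 = 5.85 − 5·1.7645 + 5 = 2.028
Star 2: p = 2.98 mas = 2.98×10^-3″ → d = 1/p = 335.6 pc
Star 2: M = m − 5 log₁₀ d + 5 = 23.26 − 5·2.5258 + 5 = 15.631
ΔM = M_1 − M_2 = 2.028 − (15.631) = -13.603; smaller M is more luminous → Star 1.
L ratio = 10^(0.4 |ΔM|) = 10^5.441 = 276300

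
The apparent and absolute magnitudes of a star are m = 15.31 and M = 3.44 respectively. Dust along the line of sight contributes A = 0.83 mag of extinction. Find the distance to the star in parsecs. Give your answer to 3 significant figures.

d ≈ 1610 pc

m − M = 5 log₁₀(d/10 pc) + A  ⇒  15.31 − (3.44) − 0.83 = 5 log₁₀(d/10)
11.040 = 5 log₁₀(d/10)
log₁₀ d = (m − M − A)/5 + 1 = 3.2080
d = 10^3.2080 = 1614 pc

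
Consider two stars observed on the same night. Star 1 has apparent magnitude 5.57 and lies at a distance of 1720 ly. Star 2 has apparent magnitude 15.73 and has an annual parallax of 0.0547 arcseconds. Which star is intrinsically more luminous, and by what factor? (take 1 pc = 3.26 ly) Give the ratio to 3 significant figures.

Star 1: d = 1720 ly / 3.26 = 527.6 pc
Star 1: M = m − 5 log₁₀ d + 5 = 5.57 − 5·2.7223 + 5 = -3.042
Star 2: d = 1/p = 1/0.0547″ = 18.28 pc
Star 2: M = m − 5 log₁₀ d + 5 = 15.73 − 5·1.2620 + 5 = 14.420
ΔM = M_1 − M_2 = -3.042 − (14.420) = -17.461; smaller M is more luminous → Star 1.
L ratio = 10^(0.4 |ΔM|) = 10^6.985 = 9.652×10^6

Star 1 is more luminous, by a factor of 9.65×10^6.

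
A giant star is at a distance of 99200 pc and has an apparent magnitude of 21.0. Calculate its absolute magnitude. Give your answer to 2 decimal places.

M ≈ 1.02

5 log₁₀(d/10 pc) = 5 log₁₀(99200) − 5 = 19.983
M = m − 5 log₁₀(d/10) = 21.0 − 19.983 = 1.017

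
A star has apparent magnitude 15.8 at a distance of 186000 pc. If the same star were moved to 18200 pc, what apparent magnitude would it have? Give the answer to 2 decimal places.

Flux ∝ 1/d², so Δm = 5 log₁₀(d₂/d₁) = 5 log₁₀(18200/186000) = -5.047
m₂ = m₁ + Δm = 15.8 + (-5.047) = 10.753

m ≈ 10.75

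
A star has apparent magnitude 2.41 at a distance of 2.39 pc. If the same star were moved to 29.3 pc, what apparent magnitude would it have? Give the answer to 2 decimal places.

m ≈ 7.85

Flux ∝ 1/d², so Δm = 5 log₁₀(d₂/d₁) = 5 log₁₀(29.3/2.39) = 5.442
m₂ = m₁ + Δm = 2.41 + (5.442) = 7.852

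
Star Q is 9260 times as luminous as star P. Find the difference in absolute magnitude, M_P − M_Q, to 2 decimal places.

M_P − M_Q ≈ 9.92

Pogson: ΔM = −2.5 log₁₀(ratio) = −2.5 log₁₀(9260) = −2.5 × 3.9666 = -9.917
Star Q is brighter so has the smaller magnitude: M_P − M_Q is positive.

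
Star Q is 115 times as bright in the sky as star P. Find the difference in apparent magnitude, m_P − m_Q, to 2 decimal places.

m_P − m_Q ≈ 5.15

Pogson: Δm = −2.5 log₁₀(ratio) = −2.5 log₁₀(115) = −2.5 × 2.0607 = -5.152
Star Q is brighter so has the smaller magnitude: m_P − m_Q is positive.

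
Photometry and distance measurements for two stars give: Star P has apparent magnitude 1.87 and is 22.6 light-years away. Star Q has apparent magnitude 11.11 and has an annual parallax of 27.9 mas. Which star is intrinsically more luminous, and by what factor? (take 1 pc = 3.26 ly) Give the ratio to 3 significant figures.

Star P is more luminous, by a factor of 186.

Star P: d = 22.6 ly / 3.26 = 6.933 pc
Star P: M = m − 5 log₁₀ d + 5 = 1.87 − 5·0.8409 + 5 = 2.666
Star Q: p = 27.9 mas = 0.0279″ → d = 1/p = 35.84 pc
Star Q: M = m − 5 log₁₀ d + 5 = 11.11 − 5·1.5544 + 5 = 8.338
ΔM = M_P − M_Q = 2.666 − (8.338) = -5.672; smaller M is more luminous → Star P.
L ratio = 10^(0.4 |ΔM|) = 10^2.269 = 185.8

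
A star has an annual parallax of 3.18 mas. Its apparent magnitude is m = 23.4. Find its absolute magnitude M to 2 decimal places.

p = 3.18 mas = 3.18×10^-3″ → d = 1/p = 314.5 pc
5 log₁₀(d/10 pc) = 5 log₁₀(314.5) − 5 = 7.488
M = m − 5 log₁₀(d/10) = 23.4 − 7.488 = 15.912

M ≈ 15.91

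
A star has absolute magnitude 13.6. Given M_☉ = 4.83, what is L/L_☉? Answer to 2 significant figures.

L/L_☉ ≈ 3.1×10^-4

M − M_☉ = 13.6 − 4.83 = 8.770
L/L_☉ = 10^(−0.4 (M − M_☉)) = 10^-3.508 = 3.105×10^-4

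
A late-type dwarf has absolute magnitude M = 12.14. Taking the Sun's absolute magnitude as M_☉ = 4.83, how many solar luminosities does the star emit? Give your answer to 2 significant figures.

L/L_☉ ≈ 1.2×10^-3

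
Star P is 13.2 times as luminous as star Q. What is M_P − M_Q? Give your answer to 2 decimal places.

M_P − M_Q ≈ -2.80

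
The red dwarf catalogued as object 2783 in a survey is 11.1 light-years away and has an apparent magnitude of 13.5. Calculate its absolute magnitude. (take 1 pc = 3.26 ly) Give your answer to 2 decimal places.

M ≈ 15.84

d = 11.1 ly / 3.26 = 3.405 pc
5 log₁₀(d/10 pc) = 5 log₁₀(3.405) − 5 = -2.339
M = m − 5 log₁₀(d/10) = 13.5 + 2.339 = 15.839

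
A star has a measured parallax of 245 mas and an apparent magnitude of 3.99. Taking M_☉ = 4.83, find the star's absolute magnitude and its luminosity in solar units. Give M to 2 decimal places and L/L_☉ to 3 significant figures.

M ≈ 5.94; L/L_☉ ≈ 0.361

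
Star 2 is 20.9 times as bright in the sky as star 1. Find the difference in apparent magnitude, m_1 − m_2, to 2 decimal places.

m_1 − m_2 ≈ 3.30

Pogson: Δm = −2.5 log₁₀(ratio) = −2.5 log₁₀(20.9) = −2.5 × 1.3201 = -3.300
Star 2 is brighter so has the smaller magnitude: m_1 − m_2 is positive.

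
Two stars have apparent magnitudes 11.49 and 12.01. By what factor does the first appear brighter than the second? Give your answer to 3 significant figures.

1.61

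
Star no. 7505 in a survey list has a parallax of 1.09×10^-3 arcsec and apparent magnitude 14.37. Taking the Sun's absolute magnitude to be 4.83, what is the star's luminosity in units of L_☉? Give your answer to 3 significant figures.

d = 1/p = 1/1.09×10^-3″ = 917.4 pc
M = m − 5 log₁₀ d + 5 = 14.37 − 5·2.9626 + 5 = 4.557
M − M_☉ = 4.557 − 4.83 = -0.273
L/L_☉ = 10^(−0.4 × -0.273) = 1.286

L/L_☉ ≈ 1.29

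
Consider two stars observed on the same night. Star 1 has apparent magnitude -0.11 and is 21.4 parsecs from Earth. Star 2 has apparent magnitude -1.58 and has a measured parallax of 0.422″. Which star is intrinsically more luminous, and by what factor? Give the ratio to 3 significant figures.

Star 1 is more luminous, by a factor of 21.1.

Star 1: M = m − 5 log₁₀ d + 5 = -0.11 − 5·1.3304 + 5 = -1.762
Star 2: d = 1/p = 1/0.422″ = 2.370 pc
Star 2: M = m − 5 log₁₀ d + 5 = -1.58 − 5·0.3747 + 5 = 1.547
ΔM = M_1 − M_2 = -1.762 − (1.547) = -3.309; smaller M is more luminous → Star 1.
L ratio = 10^(0.4 |ΔM|) = 10^1.323 = 21.06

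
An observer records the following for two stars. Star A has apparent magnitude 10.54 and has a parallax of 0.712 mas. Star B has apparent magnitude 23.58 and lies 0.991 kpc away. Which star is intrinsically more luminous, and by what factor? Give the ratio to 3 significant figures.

Star A is more luminous, by a factor of 330000.

Star A: p = 0.712 mas = 7.12×10^-4″ → d = 1/p = 1404 pc
Star A: M = m − 5 log₁₀ d + 5 = 10.54 − 5·3.1475 + 5 = -0.198
Star B: d = 0.991 kpc = 991.0 pc
Star B: M = m − 5 log₁₀ d + 5 = 23.58 − 5·2.9961 + 5 = 13.600
ΔM = M_A − M_B = -0.198 − (13.600) = -13.797; smaller M is more luminous → Star A.
L ratio = 10^(0.4 |ΔM|) = 10^5.519 = 330300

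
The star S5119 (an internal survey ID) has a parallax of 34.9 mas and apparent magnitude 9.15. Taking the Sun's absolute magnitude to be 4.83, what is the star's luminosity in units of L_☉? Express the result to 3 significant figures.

L/L_☉ ≈ 0.154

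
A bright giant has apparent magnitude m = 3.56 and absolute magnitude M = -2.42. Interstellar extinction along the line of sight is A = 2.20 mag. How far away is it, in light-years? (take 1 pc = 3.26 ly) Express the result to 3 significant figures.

m − M = 5 log₁₀(d/10 pc) + A  ⇒  3.56 − (-2.42) − 2.20 = 5 log₁₀(d/10)
3.780 = 5 log₁₀(d/10)
log₁₀ d = (m − M − A)/5 + 1 = 1.7560
d = 10^1.7560 = 57.02 pc
= 185.9 ly

d ≈ 186 ly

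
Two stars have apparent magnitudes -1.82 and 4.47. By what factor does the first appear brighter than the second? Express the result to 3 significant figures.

Magnitude difference = -6.29
Flux ratio = 10^(−0.4 Δm) = 10^(−0.4 × -6.29) = 10^2.516 = 328.1

328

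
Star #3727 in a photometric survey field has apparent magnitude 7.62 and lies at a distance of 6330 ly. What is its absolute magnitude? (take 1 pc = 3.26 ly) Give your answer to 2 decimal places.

M ≈ -3.82

d = 6330 ly / 3.26 = 1942 pc
5 log₁₀(d/10 pc) = 5 log₁₀(1942) − 5 = 11.441
M = m − 5 log₁₀(d/10) = 7.62 − 11.441 = -3.821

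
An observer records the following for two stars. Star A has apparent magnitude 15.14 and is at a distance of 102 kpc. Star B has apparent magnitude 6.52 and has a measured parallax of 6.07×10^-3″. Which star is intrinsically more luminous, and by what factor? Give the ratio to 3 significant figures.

Star A is more luminous, by a factor of 137.

Star A: d = 102 kpc = 102000 pc
Star A: M = m − 5 log₁₀ d + 5 = 15.14 − 5·5.0086 + 5 = -4.903
Star B: d = 1/p = 1/6.07×10^-3″ = 164.7 pc
Star B: M = m − 5 log₁₀ d + 5 = 6.52 − 5·2.2168 + 5 = 0.436
ΔM = M_A − M_B = -4.903 − (0.436) = -5.339; smaller M is more luminous → Star A.
L ratio = 10^(0.4 |ΔM|) = 10^2.136 = 136.6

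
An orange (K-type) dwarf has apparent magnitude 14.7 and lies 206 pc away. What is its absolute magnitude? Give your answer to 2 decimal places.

M ≈ 8.13

5 log₁₀(d/10 pc) = 5 log₁₀(206.0) − 5 = 6.569
M = m − 5 log₁₀(d/10) = 14.7 − 6.569 = 8.131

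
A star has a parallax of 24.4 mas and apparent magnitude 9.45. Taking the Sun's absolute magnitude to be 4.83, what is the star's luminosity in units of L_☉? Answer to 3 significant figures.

d = 1/p = 1000/24.4 mas = 40.98 pc
M = m − 5 log₁₀ d + 5 = 9.45 − 5·1.6126 + 5 = 6.387
M − M_☉ = 6.387 − 4.83 = 1.557
L/L_☉ = 10^(−0.4 × 1.557) = 0.2384

L/L_☉ ≈ 0.238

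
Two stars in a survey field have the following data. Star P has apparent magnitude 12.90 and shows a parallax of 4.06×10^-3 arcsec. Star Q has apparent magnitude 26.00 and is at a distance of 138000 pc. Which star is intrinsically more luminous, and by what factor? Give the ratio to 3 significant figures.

Star Q is more luminous, by a factor of 1.81.

Star P: d = 1/p = 1/4.06×10^-3″ = 246.3 pc
Star P: M = m − 5 log₁₀ d + 5 = 12.90 − 5·2.3915 + 5 = 5.943
Star Q: M = m − 5 log₁₀ d + 5 = 26.00 − 5·5.1399 + 5 = 5.301
ΔM = M_P − M_Q = 5.943 − (5.301) = 0.642; smaller M is more luminous → Star Q.
L ratio = 10^(0.4 |ΔM|) = 10^0.257 = 1.806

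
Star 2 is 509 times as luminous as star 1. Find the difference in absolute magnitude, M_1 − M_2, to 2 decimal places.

M_1 − M_2 ≈ 6.77

Pogson: ΔM = −2.5 log₁₀(ratio) = −2.5 log₁₀(509) = −2.5 × 2.7067 = -6.767
Star 2 is brighter so has the smaller magnitude: M_1 − M_2 is positive.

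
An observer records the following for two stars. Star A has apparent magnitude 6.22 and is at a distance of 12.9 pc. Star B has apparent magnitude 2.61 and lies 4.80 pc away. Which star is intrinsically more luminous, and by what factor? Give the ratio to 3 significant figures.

Star A: M = m − 5 log₁₀ d + 5 = 6.22 − 5·1.1106 + 5 = 5.667
Star B: M = m − 5 log₁₀ d + 5 = 2.61 − 5·0.6812 + 5 = 4.204
ΔM = M_A − M_B = 5.667 − (4.204) = 1.463; smaller M is more luminous → Star B.
L ratio = 10^(0.4 |ΔM|) = 10^0.585 = 3.849

Star B is more luminous, by a factor of 3.85.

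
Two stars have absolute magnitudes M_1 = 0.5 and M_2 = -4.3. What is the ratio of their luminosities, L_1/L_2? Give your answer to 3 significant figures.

ΔM = M_1 − M_2 = 4.8
L_1/L_2 = 10^(−0.4 ΔM) = 10^-1.920 = 0.01202

L_1/L_2 ≈ 0.0120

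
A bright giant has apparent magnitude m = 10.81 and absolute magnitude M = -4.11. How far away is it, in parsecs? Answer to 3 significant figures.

d ≈ 9640 pc

Distance modulus: m − M = 10.81 − (-4.11) = 14.920
m − M = 5 log₁₀ d − 5
log₁₀ d = (m − M)/5 + 1 = 3.9840
d = 10^3.9840 = 9638 pc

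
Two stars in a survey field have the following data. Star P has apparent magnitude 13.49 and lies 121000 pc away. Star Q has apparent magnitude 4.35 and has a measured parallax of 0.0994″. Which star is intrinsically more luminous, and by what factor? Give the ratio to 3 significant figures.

Star P: M = m − 5 log₁₀ d + 5 = 13.49 − 5·5.0828 + 5 = -6.924
Star Q: d = 1/p = 1/0.0994″ = 10.06 pc
Star Q: M = m − 5 log₁₀ d + 5 = 4.35 − 5·1.0026 + 5 = 4.337
ΔM = M_P − M_Q = -6.924 − (4.337) = -11.261; smaller M is more luminous → Star P.
L ratio = 10^(0.4 |ΔM|) = 10^4.504 = 31940

Star P is more luminous, by a factor of 31900.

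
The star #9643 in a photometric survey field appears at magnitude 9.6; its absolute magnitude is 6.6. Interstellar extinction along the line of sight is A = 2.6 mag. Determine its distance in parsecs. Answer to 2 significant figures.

d ≈ 12 pc

m − M = 5 log₁₀(d/10 pc) + A  ⇒  9.6 − (6.6) − 2.6 = 5 log₁₀(d/10)
0.400 = 5 log₁₀(d/10)
log₁₀ d = (m − M − A)/5 + 1 = 1.0800
d = 10^1.0800 = 12.02 pc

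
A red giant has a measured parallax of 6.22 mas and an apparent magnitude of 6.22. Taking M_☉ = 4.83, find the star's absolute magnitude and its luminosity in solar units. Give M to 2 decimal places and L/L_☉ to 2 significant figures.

M ≈ 0.19; L/L_☉ ≈ 72

d = 1/p = 1000/6.22 mas = 160.8 pc
M = m − 5 log₁₀ d + 5 = 6.22 − 5·2.2062 + 5 = 0.189
M − M_☉ = 0.189 − 4.83 = -4.641
L/L_☉ = 10^(−0.4 × -4.641) = 71.85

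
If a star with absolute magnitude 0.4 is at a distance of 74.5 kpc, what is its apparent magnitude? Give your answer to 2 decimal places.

m ≈ 19.76

d = 74.5 kpc = 74500 pc
m = M + 5 log₁₀ d − 5 = 0.4 + 5·4.8722 − 5 = 19.761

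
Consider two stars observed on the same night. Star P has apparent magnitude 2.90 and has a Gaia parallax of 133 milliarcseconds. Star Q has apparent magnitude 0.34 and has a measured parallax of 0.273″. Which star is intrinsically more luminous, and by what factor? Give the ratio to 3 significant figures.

Star Q is more luminous, by a factor of 2.51.

Star P: p = 133 mas = 0.133″ → d = 1/p = 7.519 pc
Star P: M = m − 5 log₁₀ d + 5 = 2.90 − 5·0.8761 + 5 = 3.519
Star Q: d = 1/p = 1/0.273″ = 3.663 pc
Star Q: M = m − 5 log₁₀ d + 5 = 0.34 − 5·0.5638 + 5 = 2.521
ΔM = M_P − M_Q = 3.519 − (2.521) = 0.998; smaller M is more luminous → Star Q.
L ratio = 10^(0.4 |ΔM|) = 10^0.399 = 2.508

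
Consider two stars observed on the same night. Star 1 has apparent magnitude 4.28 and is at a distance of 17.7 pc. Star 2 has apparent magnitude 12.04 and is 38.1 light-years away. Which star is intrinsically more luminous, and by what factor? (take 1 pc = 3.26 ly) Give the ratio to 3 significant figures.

Star 1: M = m − 5 log₁₀ d + 5 = 4.28 − 5·1.2480 + 5 = 3.040
Star 2: d = 38.1 ly / 3.26 = 11.69 pc
Star 2: M = m − 5 log₁₀ d + 5 = 12.04 − 5·1.0677 + 5 = 11.701
ΔM = M_1 − M_2 = 3.040 − (11.701) = -8.661; smaller M is more luminous → Star 1.
L ratio = 10^(0.4 |ΔM|) = 10^3.465 = 2914

Star 1 is more luminous, by a factor of 2910.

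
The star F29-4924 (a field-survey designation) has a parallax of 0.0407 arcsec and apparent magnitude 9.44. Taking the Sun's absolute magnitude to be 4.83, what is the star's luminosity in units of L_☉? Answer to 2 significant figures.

L/L_☉ ≈ 0.086

d = 1/p = 1/0.0407″ = 24.57 pc
M = m − 5 log₁₀ d + 5 = 9.44 − 5·1.3904 + 5 = 7.488
M − M_☉ = 7.488 − 4.83 = 2.658
L/L_☉ = 10^(−0.4 × 2.658) = 0.08646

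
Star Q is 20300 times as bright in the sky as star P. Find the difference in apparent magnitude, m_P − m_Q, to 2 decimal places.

Pogson: Δm = −2.5 log₁₀(ratio) = −2.5 log₁₀(20300) = −2.5 × 4.3075 = -10.769
Star Q is brighter so has the smaller magnitude: m_P − m_Q is positive.

m_P − m_Q ≈ 10.77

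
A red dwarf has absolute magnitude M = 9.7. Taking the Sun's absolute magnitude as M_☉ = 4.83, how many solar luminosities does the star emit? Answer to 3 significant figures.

L/L_☉ ≈ 0.0113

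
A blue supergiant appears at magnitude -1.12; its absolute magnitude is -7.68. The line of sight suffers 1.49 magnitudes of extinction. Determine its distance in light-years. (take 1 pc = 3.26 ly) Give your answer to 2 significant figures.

m − M = 5 log₁₀(d/10 pc) + A  ⇒  -1.12 − (-7.68) − 1.49 = 5 log₁₀(d/10)
5.070 = 5 log₁₀(d/10)
log₁₀ d = (m − M − A)/5 + 1 = 2.0140
d = 10^2.0140 = 103.3 pc
= 336.7 ly

d ≈ 340 ly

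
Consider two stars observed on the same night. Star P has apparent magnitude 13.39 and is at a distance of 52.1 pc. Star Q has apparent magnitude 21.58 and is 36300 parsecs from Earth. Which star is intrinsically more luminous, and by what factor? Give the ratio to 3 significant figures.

Star P: M = m − 5 log₁₀ d + 5 = 13.39 − 5·1.7168 + 5 = 9.806
Star Q: M = m − 5 log₁₀ d + 5 = 21.58 − 5·4.5599 + 5 = 3.780
ΔM = M_P − M_Q = 9.806 − (3.780) = 6.025; smaller M is more luminous → Star Q.
L ratio = 10^(0.4 |ΔM|) = 10^2.410 = 257.1

Star Q is more luminous, by a factor of 257.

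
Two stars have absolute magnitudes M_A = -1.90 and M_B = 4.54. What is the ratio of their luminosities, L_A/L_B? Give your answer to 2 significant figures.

ΔM = M_A − M_B = -6.44
L_A/L_B = 10^(−0.4 ΔM) = 10^2.576 = 376.7

L_A/L_B ≈ 380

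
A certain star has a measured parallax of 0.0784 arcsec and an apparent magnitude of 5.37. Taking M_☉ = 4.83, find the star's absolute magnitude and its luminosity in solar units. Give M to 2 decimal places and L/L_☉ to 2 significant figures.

M ≈ 4.84; L/L_☉ ≈ 0.99

d = 1/p = 1/0.0784″ = 12.76 pc
M = m − 5 log₁₀ d + 5 = 5.37 − 5·1.1057 + 5 = 4.842
M − M_☉ = 4.842 − 4.83 = 0.012
L/L_☉ = 10^(−0.4 × 0.012) = 0.9894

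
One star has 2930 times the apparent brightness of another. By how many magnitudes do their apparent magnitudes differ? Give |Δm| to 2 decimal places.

|Δm| ≈ 8.67

Pogson: Δm = −2.5 log₁₀(ratio) = −2.5 log₁₀(2930) = −2.5 × 3.4669 = -8.667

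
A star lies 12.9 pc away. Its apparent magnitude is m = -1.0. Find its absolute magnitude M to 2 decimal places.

M ≈ -1.55

5 log₁₀(d/10 pc) = 5 log₁₀(12.90) − 5 = 0.553
M = m − 5 log₁₀(d/10) = -1.0 − 0.553 = -1.553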